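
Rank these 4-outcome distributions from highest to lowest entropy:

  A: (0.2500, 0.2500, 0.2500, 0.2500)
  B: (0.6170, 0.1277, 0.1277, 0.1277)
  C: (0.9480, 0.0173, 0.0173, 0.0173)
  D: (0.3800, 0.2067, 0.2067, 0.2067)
A > D > B > C

Key insight: Entropy is maximized by uniform distributions and minimized by concentrated distributions.

Entropies:
  H(A) = 2.0000 bits
  H(B) = 1.5672 bits
  H(C) = 0.3773 bits
  H(D) = 1.9407 bits

Ranking: A > D > B > C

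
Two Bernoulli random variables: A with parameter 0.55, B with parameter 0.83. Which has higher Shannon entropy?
A

For binary distributions, entropy is maximized at p=0.5 and decreases as p moves toward 0 or 1.

H(A) = H(0.55) = 0.9928 bits
H(B) = H(0.83) = 0.6577 bits

Distribution A (p=0.55) is closer to uniform (p=0.5), so it has higher entropy.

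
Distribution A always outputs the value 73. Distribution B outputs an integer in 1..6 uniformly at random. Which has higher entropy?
B

A is deterministic, so H(A) = 0. B is uniform over 6 outcomes, so H(B) = log₂(6) = 2.585 bits. Any distribution with genuine randomness has higher entropy than a deterministic one.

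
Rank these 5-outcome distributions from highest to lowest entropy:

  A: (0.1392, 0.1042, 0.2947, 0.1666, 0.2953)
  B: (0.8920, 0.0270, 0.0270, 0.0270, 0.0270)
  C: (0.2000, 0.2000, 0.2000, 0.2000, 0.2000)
C > A > B

Key insight: Entropy is maximized by uniform distributions and minimized by concentrated distributions.

- Uniform distributions have maximum entropy log₂(5) = 2.3219 bits
- The more "peaked" or concentrated a distribution, the lower its entropy

Entropies:
  H(A) = 2.2058 bits
  H(B) = 0.7099 bits
  H(C) = 2.3219 bits

Ranking: C > A > B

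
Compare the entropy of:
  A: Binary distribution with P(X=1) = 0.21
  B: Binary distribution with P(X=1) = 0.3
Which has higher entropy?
B

For binary distributions, entropy is maximized at p=0.5 and decreases as p moves toward 0 or 1.

H(A) = H(0.21) = 0.7415 bits
H(B) = H(0.3) = 0.8813 bits

Distribution B (p=0.3) is closer to uniform (p=0.5), so it has higher entropy.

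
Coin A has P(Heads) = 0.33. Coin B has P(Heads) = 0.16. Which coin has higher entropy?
A

For binary distributions, entropy is maximized at p=0.5 and decreases as p moves toward 0 or 1.

H(A) = H(0.33) = 0.9149 bits
H(B) = H(0.16) = 0.6343 bits

Distribution A (p=0.33) is closer to uniform (p=0.5), so it has higher entropy.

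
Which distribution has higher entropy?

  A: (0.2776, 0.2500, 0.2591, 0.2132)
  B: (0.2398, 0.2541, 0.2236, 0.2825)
B

Both distributions are close to uniform, making this a harder comparison.

H(A) = 1.9935 bits
H(B) = 1.9946 bits

The distribution closer to uniform has higher entropy.
Answer: B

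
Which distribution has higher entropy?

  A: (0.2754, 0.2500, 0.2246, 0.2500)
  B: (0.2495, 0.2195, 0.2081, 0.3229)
A

Both distributions are close to uniform, making this a harder comparison.

H(A) = 1.9963 bits
H(B) = 1.9778 bits

The distribution closer to uniform has higher entropy.
Answer: A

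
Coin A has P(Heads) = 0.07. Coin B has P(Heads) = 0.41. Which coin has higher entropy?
B

For binary distributions, entropy is maximized at p=0.5 and decreases as p moves toward 0 or 1.

H(A) = H(0.07) = 0.3659 bits
H(B) = H(0.41) = 0.9765 bits

Distribution B (p=0.41) is closer to uniform (p=0.5), so it has higher entropy.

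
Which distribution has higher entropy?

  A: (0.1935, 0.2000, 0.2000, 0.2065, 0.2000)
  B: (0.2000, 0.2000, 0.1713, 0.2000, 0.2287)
A

Both distributions are close to uniform, making this a harder comparison.

H(A) = 2.3216 bits
H(B) = 2.3160 bits

The distribution closer to uniform has higher entropy.
Answer: A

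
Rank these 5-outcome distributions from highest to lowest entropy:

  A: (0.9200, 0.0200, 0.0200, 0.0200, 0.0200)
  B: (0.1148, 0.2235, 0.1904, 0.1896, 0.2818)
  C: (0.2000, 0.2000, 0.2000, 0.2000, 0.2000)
C > B > A

Key insight: Entropy is maximized by uniform distributions and minimized by concentrated distributions.

- Uniform distributions have maximum entropy log₂(5) = 2.3219 bits
- The more "peaked" or concentrated a distribution, the lower its entropy

Entropies:
  H(A) = 0.5622 bits
  H(B) = 2.2669 bits
  H(C) = 2.3219 bits

Ranking: C > B > A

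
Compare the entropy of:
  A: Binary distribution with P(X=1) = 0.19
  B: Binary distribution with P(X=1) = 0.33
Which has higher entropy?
B

For binary distributions, entropy is maximized at p=0.5 and decreases as p moves toward 0 or 1.

H(A) = H(0.19) = 0.7015 bits
H(B) = H(0.33) = 0.9149 bits

Distribution B (p=0.33) is closer to uniform (p=0.5), so it has higher entropy.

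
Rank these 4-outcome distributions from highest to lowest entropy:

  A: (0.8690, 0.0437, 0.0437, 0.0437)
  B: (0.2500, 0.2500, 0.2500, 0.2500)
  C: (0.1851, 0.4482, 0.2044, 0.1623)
B > C > A

Key insight: Entropy is maximized by uniform distributions and minimized by concentrated distributions.

- Uniform distributions have maximum entropy log₂(4) = 2.0000 bits
- The more "peaked" or concentrated a distribution, the lower its entropy

Entropies:
  H(A) = 0.7678 bits
  H(B) = 2.0000 bits
  H(C) = 1.8633 bits

Ranking: B > C > A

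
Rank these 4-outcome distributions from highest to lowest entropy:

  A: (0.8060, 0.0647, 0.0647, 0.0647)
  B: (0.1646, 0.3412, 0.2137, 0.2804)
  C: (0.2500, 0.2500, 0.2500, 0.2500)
C > B > A

Key insight: Entropy is maximized by uniform distributions and minimized by concentrated distributions.

- Uniform distributions have maximum entropy log₂(4) = 2.0000 bits
- The more "peaked" or concentrated a distribution, the lower its entropy

Entropies:
  H(A) = 1.0172 bits
  H(B) = 1.9479 bits
  H(C) = 2.0000 bits

Ranking: C > B > A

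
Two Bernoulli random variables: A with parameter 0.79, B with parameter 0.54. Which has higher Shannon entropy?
B

For binary distributions, entropy is maximized at p=0.5 and decreases as p moves toward 0 or 1.

H(A) = H(0.79) = 0.7415 bits
H(B) = H(0.54) = 0.9954 bits

Distribution B (p=0.54) is closer to uniform (p=0.5), so it has higher entropy.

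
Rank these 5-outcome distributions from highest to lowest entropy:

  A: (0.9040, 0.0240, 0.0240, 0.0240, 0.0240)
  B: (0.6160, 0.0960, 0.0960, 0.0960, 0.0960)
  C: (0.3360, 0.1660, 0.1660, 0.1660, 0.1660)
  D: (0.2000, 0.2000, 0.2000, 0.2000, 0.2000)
D > C > B > A

Key insight: Entropy is maximized by uniform distributions and minimized by concentrated distributions.

Entropies:
  H(A) = 0.6482 bits
  H(B) = 1.7288 bits
  H(C) = 2.2489 bits
  H(D) = 2.3219 bits

Ranking: D > C > B > A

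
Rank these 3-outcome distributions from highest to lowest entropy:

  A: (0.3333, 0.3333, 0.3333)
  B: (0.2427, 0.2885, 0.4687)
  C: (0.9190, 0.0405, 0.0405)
A > B > C

Key insight: Entropy is maximized by uniform distributions and minimized by concentrated distributions.

- Uniform distributions have maximum entropy log₂(3) = 1.5850 bits
- The more "peaked" or concentrated a distribution, the lower its entropy

Entropies:
  H(A) = 1.5850 bits
  H(B) = 1.5256 bits
  H(C) = 0.4867 bits

Ranking: A > B > C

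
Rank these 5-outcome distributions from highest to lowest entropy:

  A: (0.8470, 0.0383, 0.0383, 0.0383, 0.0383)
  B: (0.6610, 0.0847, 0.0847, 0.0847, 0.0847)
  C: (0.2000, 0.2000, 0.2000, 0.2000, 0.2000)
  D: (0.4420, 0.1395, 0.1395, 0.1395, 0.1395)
C > D > B > A

Key insight: Entropy is maximized by uniform distributions and minimized by concentrated distributions.

Entropies:
  H(A) = 0.9233 bits
  H(B) = 1.6019 bits
  H(C) = 2.3219 bits
  H(D) = 2.1063 bits

Ranking: C > D > B > A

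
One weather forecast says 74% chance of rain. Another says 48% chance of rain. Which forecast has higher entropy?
48% forecast

Treat each forecast as a Bernoulli distribution. Binary entropy is maximized at p=0.5 and falls off symmetrically toward 0 or 1. The 48% forecast is closer to 50%, so it is more uncertain. H(74%) ≈ 0.827 bits, H(48%) ≈ 0.999 bits.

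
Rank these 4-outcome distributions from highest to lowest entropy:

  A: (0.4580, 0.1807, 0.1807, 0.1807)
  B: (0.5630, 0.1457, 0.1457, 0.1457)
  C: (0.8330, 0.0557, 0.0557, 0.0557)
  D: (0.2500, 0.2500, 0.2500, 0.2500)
D > A > B > C

Key insight: Entropy is maximized by uniform distributions and minimized by concentrated distributions.

Entropies:
  H(A) = 1.8540 bits
  H(B) = 1.6811 bits
  H(C) = 0.9155 bits
  H(D) = 2.0000 bits

Ranking: D > A > B > C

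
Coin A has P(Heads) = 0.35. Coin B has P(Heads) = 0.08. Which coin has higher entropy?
A

For binary distributions, entropy is maximized at p=0.5 and decreases as p moves toward 0 or 1.

H(A) = H(0.35) = 0.9341 bits
H(B) = H(0.08) = 0.4022 bits

Distribution A (p=0.35) is closer to uniform (p=0.5), so it has higher entropy.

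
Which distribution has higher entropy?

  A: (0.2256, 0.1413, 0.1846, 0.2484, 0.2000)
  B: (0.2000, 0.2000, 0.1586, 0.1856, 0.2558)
B

Both distributions are close to uniform, making this a harder comparison.

H(A) = 2.2971 bits
H(B) = 2.3042 bits

The distribution closer to uniform has higher entropy.
Answer: B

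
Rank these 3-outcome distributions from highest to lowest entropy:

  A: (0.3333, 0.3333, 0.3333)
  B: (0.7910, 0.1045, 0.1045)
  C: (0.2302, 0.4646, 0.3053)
A > C > B

Key insight: Entropy is maximized by uniform distributions and minimized by concentrated distributions.

- Uniform distributions have maximum entropy log₂(3) = 1.5850 bits
- The more "peaked" or concentrated a distribution, the lower its entropy

Entropies:
  H(A) = 1.5850 bits
  H(B) = 0.9486 bits
  H(C) = 1.5242 bits

Ranking: A > C > B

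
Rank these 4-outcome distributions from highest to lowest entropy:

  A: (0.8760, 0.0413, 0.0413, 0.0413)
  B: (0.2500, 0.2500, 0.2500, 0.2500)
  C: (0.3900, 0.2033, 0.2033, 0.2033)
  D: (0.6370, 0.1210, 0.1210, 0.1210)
B > C > D > A

Key insight: Entropy is maximized by uniform distributions and minimized by concentrated distributions.

Entropies:
  H(A) = 0.7373 bits
  H(B) = 2.0000 bits
  H(C) = 1.9316 bits
  H(D) = 1.5205 bits

Ranking: B > C > D > A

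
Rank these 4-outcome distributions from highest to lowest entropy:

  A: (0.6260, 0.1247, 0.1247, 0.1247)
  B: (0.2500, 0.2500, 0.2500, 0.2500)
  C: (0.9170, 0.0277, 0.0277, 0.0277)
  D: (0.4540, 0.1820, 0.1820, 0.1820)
B > D > A > C

Key insight: Entropy is maximized by uniform distributions and minimized by concentrated distributions.

Entropies:
  H(A) = 1.5465 bits
  H(B) = 2.0000 bits
  H(C) = 0.5442 bits
  H(D) = 1.8593 bits

Ranking: B > D > A > C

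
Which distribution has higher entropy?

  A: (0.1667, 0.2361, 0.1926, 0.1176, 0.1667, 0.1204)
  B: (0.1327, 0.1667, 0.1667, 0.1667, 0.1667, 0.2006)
B

Both distributions are close to uniform, making this a harder comparison.

H(A) = 2.5419 bits
H(B) = 2.5749 bits

The distribution closer to uniform has higher entropy.
Answer: B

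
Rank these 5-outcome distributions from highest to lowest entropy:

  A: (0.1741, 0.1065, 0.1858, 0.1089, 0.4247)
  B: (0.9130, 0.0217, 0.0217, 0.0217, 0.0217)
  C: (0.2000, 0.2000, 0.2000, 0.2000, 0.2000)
C > A > B

Key insight: Entropy is maximized by uniform distributions and minimized by concentrated distributions.

- Uniform distributions have maximum entropy log₂(5) = 2.3219 bits
- The more "peaked" or concentrated a distribution, the lower its entropy

Entropies:
  H(A) = 2.1074 bits
  H(B) = 0.6004 bits
  H(C) = 2.3219 bits

Ranking: C > A > B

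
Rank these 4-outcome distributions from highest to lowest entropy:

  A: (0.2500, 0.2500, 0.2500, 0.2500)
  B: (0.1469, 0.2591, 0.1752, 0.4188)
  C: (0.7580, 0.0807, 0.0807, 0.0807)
A > B > C

Key insight: Entropy is maximized by uniform distributions and minimized by concentrated distributions.

- Uniform distributions have maximum entropy log₂(4) = 2.0000 bits
- The more "peaked" or concentrated a distribution, the lower its entropy

Entropies:
  H(A) = 2.0000 bits
  H(B) = 1.8774 bits
  H(C) = 1.1819 bits

Ranking: A > B > C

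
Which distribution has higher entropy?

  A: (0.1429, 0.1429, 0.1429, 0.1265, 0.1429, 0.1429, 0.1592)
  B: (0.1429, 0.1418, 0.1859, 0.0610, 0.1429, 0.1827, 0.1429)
A

Both distributions are close to uniform, making this a harder comparison.

H(A) = 2.8047 bits
H(B) = 2.7483 bits

The distribution closer to uniform has higher entropy.
Answer: A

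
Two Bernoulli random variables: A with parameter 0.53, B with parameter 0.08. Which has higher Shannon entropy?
A

For binary distributions, entropy is maximized at p=0.5 and decreases as p moves toward 0 or 1.

H(A) = H(0.53) = 0.9974 bits
H(B) = H(0.08) = 0.4022 bits

Distribution A (p=0.53) is closer to uniform (p=0.5), so it has higher entropy.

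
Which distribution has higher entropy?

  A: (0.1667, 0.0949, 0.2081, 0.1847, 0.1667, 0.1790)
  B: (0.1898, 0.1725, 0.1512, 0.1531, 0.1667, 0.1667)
B

Both distributions are close to uniform, making this a harder comparison.

H(A) = 2.5496 bits
H(B) = 2.5807 bits

The distribution closer to uniform has higher entropy.
Answer: B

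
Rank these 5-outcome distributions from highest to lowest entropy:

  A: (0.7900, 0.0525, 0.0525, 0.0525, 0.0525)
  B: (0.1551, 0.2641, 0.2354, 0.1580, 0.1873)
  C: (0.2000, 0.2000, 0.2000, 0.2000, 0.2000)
C > B > A

Key insight: Entropy is maximized by uniform distributions and minimized by concentrated distributions.

- Uniform distributions have maximum entropy log₂(5) = 2.3219 bits
- The more "peaked" or concentrated a distribution, the lower its entropy

Entropies:
  H(A) = 1.1615 bits
  H(B) = 2.2889 bits
  H(C) = 2.3219 bits

Ranking: C > B > A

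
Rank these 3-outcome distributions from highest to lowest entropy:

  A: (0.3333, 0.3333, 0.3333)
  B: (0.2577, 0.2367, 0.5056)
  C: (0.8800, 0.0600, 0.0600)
A > B > C

Key insight: Entropy is maximized by uniform distributions and minimized by concentrated distributions.

- Uniform distributions have maximum entropy log₂(3) = 1.5850 bits
- The more "peaked" or concentrated a distribution, the lower its entropy

Entropies:
  H(A) = 1.5850 bits
  H(B) = 1.4937 bits
  H(C) = 0.6494 bits

Ranking: A > B > C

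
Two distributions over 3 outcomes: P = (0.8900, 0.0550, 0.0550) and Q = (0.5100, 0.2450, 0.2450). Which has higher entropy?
Q

P is highly concentrated on one outcome (89%), making it nearly deterministic. Q spreads its mass more evenly (max 51%). The more spread-out distribution has higher entropy: H(P) ≈ 0.610 bits, H(Q) ≈ 1.490 bits.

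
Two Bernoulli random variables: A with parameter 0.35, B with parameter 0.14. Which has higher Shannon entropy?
A

For binary distributions, entropy is maximized at p=0.5 and decreases as p moves toward 0 or 1.

H(A) = H(0.35) = 0.9341 bits
H(B) = H(0.14) = 0.5842 bits

Distribution A (p=0.35) is closer to uniform (p=0.5), so it has higher entropy.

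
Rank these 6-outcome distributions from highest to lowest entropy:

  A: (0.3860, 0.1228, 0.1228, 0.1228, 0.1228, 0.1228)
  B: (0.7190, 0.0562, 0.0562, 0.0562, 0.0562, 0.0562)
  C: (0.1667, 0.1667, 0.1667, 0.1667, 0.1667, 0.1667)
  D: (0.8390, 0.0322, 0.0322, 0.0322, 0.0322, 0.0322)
C > A > B > D

Key insight: Entropy is maximized by uniform distributions and minimized by concentrated distributions.

Entropies:
  H(A) = 2.3878 bits
  H(B) = 1.5093 bits
  H(C) = 2.5850 bits
  H(D) = 1.0105 bits

Ranking: C > A > B > D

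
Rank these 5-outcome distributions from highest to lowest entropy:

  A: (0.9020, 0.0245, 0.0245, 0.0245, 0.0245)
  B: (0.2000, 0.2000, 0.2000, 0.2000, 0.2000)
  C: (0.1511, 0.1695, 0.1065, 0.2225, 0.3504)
B > C > A

Key insight: Entropy is maximized by uniform distributions and minimized by concentrated distributions.

- Uniform distributions have maximum entropy log₂(5) = 2.3219 bits
- The more "peaked" or concentrated a distribution, the lower its entropy

Entropies:
  H(A) = 0.6586 bits
  H(B) = 2.3219 bits
  H(C) = 2.2027 bits

Ranking: B > C > A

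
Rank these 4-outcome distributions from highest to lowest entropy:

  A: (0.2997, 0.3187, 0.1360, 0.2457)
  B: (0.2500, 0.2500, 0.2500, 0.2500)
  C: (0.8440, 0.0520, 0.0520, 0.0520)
B > A > C

Key insight: Entropy is maximized by uniform distributions and minimized by concentrated distributions.

- Uniform distributions have maximum entropy log₂(4) = 2.0000 bits
- The more "peaked" or concentrated a distribution, the lower its entropy

Entropies:
  H(A) = 1.9357 bits
  H(B) = 2.0000 bits
  H(C) = 0.8719 bits

Ranking: B > A > C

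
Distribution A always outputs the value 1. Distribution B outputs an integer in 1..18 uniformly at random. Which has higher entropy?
B

A is deterministic, so H(A) = 0. B is uniform over 18 outcomes, so H(B) = log₂(18) = 4.170 bits. Any distribution with genuine randomness has higher entropy than a deterministic one.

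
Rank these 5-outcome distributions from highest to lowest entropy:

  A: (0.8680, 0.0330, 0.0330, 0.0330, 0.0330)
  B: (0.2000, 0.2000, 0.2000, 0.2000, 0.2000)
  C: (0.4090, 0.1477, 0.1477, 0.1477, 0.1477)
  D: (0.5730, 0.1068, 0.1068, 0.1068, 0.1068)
B > C > D > A

Key insight: Entropy is maximized by uniform distributions and minimized by concentrated distributions.

Entropies:
  H(A) = 0.8269 bits
  H(B) = 2.3219 bits
  H(C) = 2.1580 bits
  H(D) = 1.8386 bits

Ranking: B > C > D > A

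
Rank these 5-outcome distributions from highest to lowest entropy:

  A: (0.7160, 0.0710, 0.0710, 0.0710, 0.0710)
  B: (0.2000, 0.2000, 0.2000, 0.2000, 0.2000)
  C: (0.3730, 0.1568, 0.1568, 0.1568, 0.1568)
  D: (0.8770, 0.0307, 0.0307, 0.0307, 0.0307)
B > C > A > D

Key insight: Entropy is maximized by uniform distributions and minimized by concentrated distributions.

Entropies:
  H(A) = 1.4288 bits
  H(B) = 2.3219 bits
  H(C) = 2.2069 bits
  H(D) = 0.7839 bits

Ranking: B > C > A > D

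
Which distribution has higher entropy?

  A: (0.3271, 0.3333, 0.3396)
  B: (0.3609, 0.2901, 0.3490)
A

Both distributions are close to uniform, making this a harder comparison.

H(A) = 1.5848 bits
H(B) = 1.5786 bits

The distribution closer to uniform has higher entropy.
Answer: A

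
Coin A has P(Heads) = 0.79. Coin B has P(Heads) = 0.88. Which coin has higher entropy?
A

For binary distributions, entropy is maximized at p=0.5 and decreases as p moves toward 0 or 1.

H(A) = H(0.79) = 0.7415 bits
H(B) = H(0.88) = 0.5294 bits

Distribution A (p=0.79) is closer to uniform (p=0.5), so it has higher entropy.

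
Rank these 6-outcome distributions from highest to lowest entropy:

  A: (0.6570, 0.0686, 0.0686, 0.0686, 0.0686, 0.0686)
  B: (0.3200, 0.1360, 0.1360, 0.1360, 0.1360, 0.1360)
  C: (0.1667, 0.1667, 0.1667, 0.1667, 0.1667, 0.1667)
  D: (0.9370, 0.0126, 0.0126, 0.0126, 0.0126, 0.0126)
C > B > A > D

Key insight: Entropy is maximized by uniform distributions and minimized by concentrated distributions.

Entropies:
  H(A) = 1.7241 bits
  H(B) = 2.4833 bits
  H(C) = 2.5850 bits
  H(D) = 0.4855 bits

Ranking: C > B > A > D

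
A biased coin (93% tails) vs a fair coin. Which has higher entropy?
Fair coin

The fair coin is uniform (p=0.5), maximizing binary entropy at 1 bit. The biased coin has H(0.93) ≈ 0.366 bits — its outcome is more predictable, so its entropy is lower.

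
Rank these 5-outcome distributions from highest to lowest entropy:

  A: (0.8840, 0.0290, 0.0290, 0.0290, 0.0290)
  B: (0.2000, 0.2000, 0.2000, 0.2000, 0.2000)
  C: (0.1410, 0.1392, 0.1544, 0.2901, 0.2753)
B > C > A

Key insight: Entropy is maximized by uniform distributions and minimized by concentrated distributions.

- Uniform distributions have maximum entropy log₂(5) = 2.3219 bits
- The more "peaked" or concentrated a distribution, the lower its entropy

Entropies:
  H(A) = 0.7498 bits
  H(B) = 2.3219 bits
  H(C) = 2.2409 bits

Ranking: B > C > A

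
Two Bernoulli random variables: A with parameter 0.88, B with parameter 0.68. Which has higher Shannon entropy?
B

For binary distributions, entropy is maximized at p=0.5 and decreases as p moves toward 0 or 1.

H(A) = H(0.88) = 0.5294 bits
H(B) = H(0.68) = 0.9044 bits

Distribution B (p=0.68) is closer to uniform (p=0.5), so it has higher entropy.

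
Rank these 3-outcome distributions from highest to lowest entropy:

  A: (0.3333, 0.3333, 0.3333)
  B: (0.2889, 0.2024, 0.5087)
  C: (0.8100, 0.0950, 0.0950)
A > B > C

Key insight: Entropy is maximized by uniform distributions and minimized by concentrated distributions.

- Uniform distributions have maximum entropy log₂(3) = 1.5850 bits
- The more "peaked" or concentrated a distribution, the lower its entropy

Entropies:
  H(A) = 1.5850 bits
  H(B) = 1.4801 bits
  H(C) = 0.8915 bits

Ranking: A > B > C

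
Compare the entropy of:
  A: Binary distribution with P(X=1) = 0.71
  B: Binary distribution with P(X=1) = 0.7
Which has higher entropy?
B

For binary distributions, entropy is maximized at p=0.5 and decreases as p moves toward 0 or 1.

H(A) = H(0.71) = 0.8687 bits
H(B) = H(0.7) = 0.8813 bits

Distribution B (p=0.7) is closer to uniform (p=0.5), so it has higher entropy.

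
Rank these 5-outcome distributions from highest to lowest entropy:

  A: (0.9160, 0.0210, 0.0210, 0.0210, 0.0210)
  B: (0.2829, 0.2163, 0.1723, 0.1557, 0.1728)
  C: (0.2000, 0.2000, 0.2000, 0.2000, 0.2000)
C > B > A

Key insight: Entropy is maximized by uniform distributions and minimized by concentrated distributions.

- Uniform distributions have maximum entropy log₂(5) = 2.3219 bits
- The more "peaked" or concentrated a distribution, the lower its entropy

Entropies:
  H(A) = 0.5841 bits
  H(B) = 2.2857 bits
  H(C) = 2.3219 bits

Ranking: C > B > A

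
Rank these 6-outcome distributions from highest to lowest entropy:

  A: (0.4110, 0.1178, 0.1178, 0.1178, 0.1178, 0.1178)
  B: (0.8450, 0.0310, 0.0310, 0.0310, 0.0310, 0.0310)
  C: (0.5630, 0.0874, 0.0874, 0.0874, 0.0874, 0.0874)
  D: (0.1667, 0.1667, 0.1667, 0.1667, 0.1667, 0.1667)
D > A > C > B

Key insight: Entropy is maximized by uniform distributions and minimized by concentrated distributions.

Entropies:
  H(A) = 2.3446 bits
  H(B) = 0.9821 bits
  H(C) = 2.0032 bits
  H(D) = 2.5850 bits

Ranking: D > A > C > B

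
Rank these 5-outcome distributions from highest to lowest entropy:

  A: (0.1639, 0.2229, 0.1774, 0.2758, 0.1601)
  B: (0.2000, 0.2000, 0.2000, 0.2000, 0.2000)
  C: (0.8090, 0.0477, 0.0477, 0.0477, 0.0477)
B > A > C

Key insight: Entropy is maximized by uniform distributions and minimized by concentrated distributions.

- Uniform distributions have maximum entropy log₂(5) = 2.3219 bits
- The more "peaked" or concentrated a distribution, the lower its entropy

Entropies:
  H(A) = 2.2885 bits
  H(B) = 2.3219 bits
  H(C) = 1.0856 bits

Ranking: B > A > C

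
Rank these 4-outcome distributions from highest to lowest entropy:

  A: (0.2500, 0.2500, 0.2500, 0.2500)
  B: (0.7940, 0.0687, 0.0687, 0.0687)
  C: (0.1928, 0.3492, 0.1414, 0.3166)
A > C > B

Key insight: Entropy is maximized by uniform distributions and minimized by concentrated distributions.

- Uniform distributions have maximum entropy log₂(4) = 2.0000 bits
- The more "peaked" or concentrated a distribution, the lower its entropy

Entropies:
  H(A) = 2.0000 bits
  H(B) = 1.0603 bits
  H(C) = 1.9123 bits

Ranking: A > C > B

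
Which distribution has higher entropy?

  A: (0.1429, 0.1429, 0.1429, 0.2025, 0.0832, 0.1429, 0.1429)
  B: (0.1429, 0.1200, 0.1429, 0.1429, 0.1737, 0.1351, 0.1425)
B

Both distributions are close to uniform, making this a harder comparison.

H(A) = 2.7703 bits
H(B) = 2.7998 bits

The distribution closer to uniform has higher entropy.
Answer: B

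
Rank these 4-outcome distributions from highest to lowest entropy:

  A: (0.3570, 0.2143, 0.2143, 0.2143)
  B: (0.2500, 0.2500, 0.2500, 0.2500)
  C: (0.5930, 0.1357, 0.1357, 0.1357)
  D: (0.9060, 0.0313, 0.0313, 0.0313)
B > A > C > D

Key insight: Entropy is maximized by uniform distributions and minimized by concentrated distributions.

Entropies:
  H(A) = 1.9593 bits
  H(B) = 2.0000 bits
  H(C) = 1.6200 bits
  H(D) = 0.5987 bits

Ranking: B > A > C > D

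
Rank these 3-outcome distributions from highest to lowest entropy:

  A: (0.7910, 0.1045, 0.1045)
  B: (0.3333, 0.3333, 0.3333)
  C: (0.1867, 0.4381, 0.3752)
B > C > A

Key insight: Entropy is maximized by uniform distributions and minimized by concentrated distributions.

- Uniform distributions have maximum entropy log₂(3) = 1.5850 bits
- The more "peaked" or concentrated a distribution, the lower its entropy

Entropies:
  H(A) = 0.9486 bits
  H(B) = 1.5850 bits
  H(C) = 1.5043 bits

Ranking: B > C > A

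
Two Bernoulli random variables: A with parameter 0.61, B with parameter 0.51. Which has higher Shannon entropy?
B

For binary distributions, entropy is maximized at p=0.5 and decreases as p moves toward 0 or 1.

H(A) = H(0.61) = 0.9648 bits
H(B) = H(0.51) = 0.9997 bits

Distribution B (p=0.51) is closer to uniform (p=0.5), so it has higher entropy.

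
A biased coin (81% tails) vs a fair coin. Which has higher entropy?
Fair coin

The fair coin is uniform (p=0.5), maximizing binary entropy at 1 bit. The biased coin has H(0.81) ≈ 0.701 bits — its outcome is more predictable, so its entropy is lower.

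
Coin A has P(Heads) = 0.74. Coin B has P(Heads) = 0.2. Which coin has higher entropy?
A

For binary distributions, entropy is maximized at p=0.5 and decreases as p moves toward 0 or 1.

H(A) = H(0.74) = 0.8267 bits
H(B) = H(0.2) = 0.7219 bits

Distribution A (p=0.74) is closer to uniform (p=0.5), so it has higher entropy.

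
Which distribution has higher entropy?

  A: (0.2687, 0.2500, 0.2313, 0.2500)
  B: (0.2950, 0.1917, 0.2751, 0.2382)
A

Both distributions are close to uniform, making this a harder comparison.

H(A) = 1.9980 bits
H(B) = 1.9816 bits

The distribution closer to uniform has higher entropy.
Answer: A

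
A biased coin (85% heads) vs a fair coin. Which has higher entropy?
Fair coin

The fair coin is uniform (p=0.5), maximizing binary entropy at 1 bit. The biased coin has H(0.85) ≈ 0.610 bits — its outcome is more predictable, so its entropy is lower.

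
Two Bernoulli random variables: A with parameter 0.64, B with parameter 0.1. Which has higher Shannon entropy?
A

For binary distributions, entropy is maximized at p=0.5 and decreases as p moves toward 0 or 1.

H(A) = H(0.64) = 0.9427 bits
H(B) = H(0.1) = 0.4690 bits

Distribution A (p=0.64) is closer to uniform (p=0.5), so it has higher entropy.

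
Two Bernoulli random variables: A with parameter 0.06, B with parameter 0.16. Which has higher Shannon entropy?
B

For binary distributions, entropy is maximized at p=0.5 and decreases as p moves toward 0 or 1.

H(A) = H(0.06) = 0.3274 bits
H(B) = H(0.16) = 0.6343 bits

Distribution B (p=0.16) is closer to uniform (p=0.5), so it has higher entropy.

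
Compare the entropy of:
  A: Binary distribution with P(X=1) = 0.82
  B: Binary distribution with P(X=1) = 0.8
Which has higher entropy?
B

For binary distributions, entropy is maximized at p=0.5 and decreases as p moves toward 0 or 1.

H(A) = H(0.82) = 0.6801 bits
H(B) = H(0.8) = 0.7219 bits

Distribution B (p=0.8) is closer to uniform (p=0.5), so it has higher entropy.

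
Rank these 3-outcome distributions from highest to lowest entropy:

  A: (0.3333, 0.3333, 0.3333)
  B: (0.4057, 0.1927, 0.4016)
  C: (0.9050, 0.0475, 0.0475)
A > B > C

Key insight: Entropy is maximized by uniform distributions and minimized by concentrated distributions.

- Uniform distributions have maximum entropy log₂(3) = 1.5850 bits
- The more "peaked" or concentrated a distribution, the lower its entropy

Entropies:
  H(A) = 1.5850 bits
  H(B) = 1.5143 bits
  H(C) = 0.5479 bits

Ranking: A > B > C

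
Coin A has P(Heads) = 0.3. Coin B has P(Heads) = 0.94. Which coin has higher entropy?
A

For binary distributions, entropy is maximized at p=0.5 and decreases as p moves toward 0 or 1.

H(A) = H(0.3) = 0.8813 bits
H(B) = H(0.94) = 0.3274 bits

Distribution A (p=0.3) is closer to uniform (p=0.5), so it has higher entropy.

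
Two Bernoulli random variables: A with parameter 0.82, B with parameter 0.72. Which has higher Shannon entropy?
B

For binary distributions, entropy is maximized at p=0.5 and decreases as p moves toward 0 or 1.

H(A) = H(0.82) = 0.6801 bits
H(B) = H(0.72) = 0.8555 bits

Distribution B (p=0.72) is closer to uniform (p=0.5), so it has higher entropy.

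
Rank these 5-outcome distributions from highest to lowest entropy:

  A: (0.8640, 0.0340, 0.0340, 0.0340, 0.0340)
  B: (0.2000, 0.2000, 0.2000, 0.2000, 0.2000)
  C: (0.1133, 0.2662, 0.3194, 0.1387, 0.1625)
B > C > A

Key insight: Entropy is maximized by uniform distributions and minimized by concentrated distributions.

- Uniform distributions have maximum entropy log₂(5) = 2.3219 bits
- The more "peaked" or concentrated a distribution, the lower its entropy

Entropies:
  H(A) = 0.8457 bits
  H(B) = 2.3219 bits
  H(C) = 2.2114 bits

Ranking: B > C > A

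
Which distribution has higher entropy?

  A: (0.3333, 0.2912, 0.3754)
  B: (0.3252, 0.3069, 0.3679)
B

Both distributions are close to uniform, making this a harder comparison.

H(A) = 1.5773 bits
H(B) = 1.5808 bits

The distribution closer to uniform has higher entropy.
Answer: B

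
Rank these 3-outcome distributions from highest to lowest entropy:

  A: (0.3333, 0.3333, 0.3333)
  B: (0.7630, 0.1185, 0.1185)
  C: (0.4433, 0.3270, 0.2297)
A > C > B

Key insight: Entropy is maximized by uniform distributions and minimized by concentrated distributions.

- Uniform distributions have maximum entropy log₂(3) = 1.5850 bits
- The more "peaked" or concentrated a distribution, the lower its entropy

Entropies:
  H(A) = 1.5850 bits
  H(B) = 1.0270 bits
  H(C) = 1.5351 bits

Ranking: A > C > B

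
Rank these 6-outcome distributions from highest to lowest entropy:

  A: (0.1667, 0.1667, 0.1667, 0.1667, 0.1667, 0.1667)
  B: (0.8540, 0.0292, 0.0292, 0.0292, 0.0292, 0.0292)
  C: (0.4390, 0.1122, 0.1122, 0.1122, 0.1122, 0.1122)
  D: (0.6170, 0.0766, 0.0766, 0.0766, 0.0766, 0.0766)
A > C > D > B

Key insight: Entropy is maximized by uniform distributions and minimized by concentrated distributions.

Entropies:
  H(A) = 2.5850 bits
  H(B) = 0.9387 bits
  H(C) = 2.2918 bits
  H(D) = 1.8494 bits

Ranking: A > C > D > B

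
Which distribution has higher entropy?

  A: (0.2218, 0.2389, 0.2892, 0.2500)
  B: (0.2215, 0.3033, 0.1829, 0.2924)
A

Both distributions are close to uniform, making this a harder comparison.

H(A) = 1.9930 bits
H(B) = 1.9706 bits

The distribution closer to uniform has higher entropy.
Answer: A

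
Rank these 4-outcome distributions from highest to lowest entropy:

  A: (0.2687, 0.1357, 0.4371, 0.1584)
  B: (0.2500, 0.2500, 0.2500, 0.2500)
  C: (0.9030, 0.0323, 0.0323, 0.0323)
B > A > C

Key insight: Entropy is maximized by uniform distributions and minimized by concentrated distributions.

- Uniform distributions have maximum entropy log₂(4) = 2.0000 bits
- The more "peaked" or concentrated a distribution, the lower its entropy

Entropies:
  H(A) = 1.8435 bits
  H(B) = 2.0000 bits
  H(C) = 0.6132 bits

Ranking: B > A > C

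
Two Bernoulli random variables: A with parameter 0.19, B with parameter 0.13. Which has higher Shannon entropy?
A

For binary distributions, entropy is maximized at p=0.5 and decreases as p moves toward 0 or 1.

H(A) = H(0.19) = 0.7015 bits
H(B) = H(0.13) = 0.5574 bits

Distribution A (p=0.19) is closer to uniform (p=0.5), so it has higher entropy.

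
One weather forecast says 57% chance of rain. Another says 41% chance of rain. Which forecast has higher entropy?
57% forecast

Treat each forecast as a Bernoulli distribution. Binary entropy is maximized at p=0.5 and falls off symmetrically toward 0 or 1. The 57% forecast is closer to 50%, so it is more uncertain. H(57%) ≈ 0.986 bits, H(41%) ≈ 0.977 bits.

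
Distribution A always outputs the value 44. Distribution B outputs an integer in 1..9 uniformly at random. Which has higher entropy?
B

A is deterministic, so H(A) = 0. B is uniform over 9 outcomes, so H(B) = log₂(9) = 3.170 bits. Any distribution with genuine randomness has higher entropy than a deterministic one.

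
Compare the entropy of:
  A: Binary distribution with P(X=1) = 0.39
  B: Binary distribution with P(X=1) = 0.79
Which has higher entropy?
A

For binary distributions, entropy is maximized at p=0.5 and decreases as p moves toward 0 or 1.

H(A) = H(0.39) = 0.9648 bits
H(B) = H(0.79) = 0.7415 bits

Distribution A (p=0.39) is closer to uniform (p=0.5), so it has higher entropy.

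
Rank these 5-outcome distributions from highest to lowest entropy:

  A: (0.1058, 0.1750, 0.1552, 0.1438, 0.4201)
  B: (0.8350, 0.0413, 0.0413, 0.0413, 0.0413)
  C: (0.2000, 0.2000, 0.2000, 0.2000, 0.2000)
C > A > B

Key insight: Entropy is maximized by uniform distributions and minimized by concentrated distributions.

- Uniform distributions have maximum entropy log₂(5) = 2.3219 bits
- The more "peaked" or concentrated a distribution, the lower its entropy

Entropies:
  H(A) = 2.1281 bits
  H(B) = 0.9761 bits
  H(C) = 2.3219 bits

Ranking: C > A > B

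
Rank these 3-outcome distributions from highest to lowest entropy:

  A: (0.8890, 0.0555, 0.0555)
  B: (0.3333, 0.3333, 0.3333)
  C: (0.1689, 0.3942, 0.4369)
B > C > A

Key insight: Entropy is maximized by uniform distributions and minimized by concentrated distributions.

- Uniform distributions have maximum entropy log₂(3) = 1.5850 bits
- The more "peaked" or concentrated a distribution, the lower its entropy

Entropies:
  H(A) = 0.6139 bits
  H(B) = 1.5850 bits
  H(C) = 1.4847 bits

Ranking: B > C > A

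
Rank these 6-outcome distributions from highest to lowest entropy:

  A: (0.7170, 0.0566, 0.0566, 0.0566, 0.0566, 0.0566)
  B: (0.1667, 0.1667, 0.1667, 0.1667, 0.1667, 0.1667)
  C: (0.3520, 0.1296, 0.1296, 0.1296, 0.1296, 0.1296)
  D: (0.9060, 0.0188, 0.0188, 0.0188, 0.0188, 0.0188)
B > C > A > D

Key insight: Entropy is maximized by uniform distributions and minimized by concentrated distributions.

Entropies:
  H(A) = 1.5166 bits
  H(B) = 2.5850 bits
  H(C) = 2.4405 bits
  H(D) = 0.6679 bits

Ranking: B > C > A > D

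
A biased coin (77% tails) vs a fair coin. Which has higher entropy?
Fair coin

The fair coin is uniform (p=0.5), maximizing binary entropy at 1 bit. The biased coin has H(0.77) ≈ 0.778 bits — its outcome is more predictable, so its entropy is lower.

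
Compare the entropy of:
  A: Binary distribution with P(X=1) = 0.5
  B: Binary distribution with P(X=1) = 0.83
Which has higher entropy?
A

For binary distributions, entropy is maximized at p=0.5 and decreases as p moves toward 0 or 1.

H(A) = H(0.5) = 1.0000 bits
H(B) = H(0.83) = 0.6577 bits

Distribution A (p=0.5) is closer to uniform (p=0.5), so it has higher entropy.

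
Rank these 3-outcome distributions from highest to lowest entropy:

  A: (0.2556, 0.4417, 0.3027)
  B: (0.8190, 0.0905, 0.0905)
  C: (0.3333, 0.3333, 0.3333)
C > A > B

Key insight: Entropy is maximized by uniform distributions and minimized by concentrated distributions.

- Uniform distributions have maximum entropy log₂(3) = 1.5850 bits
- The more "peaked" or concentrated a distribution, the lower its entropy

Entropies:
  H(A) = 1.5456 bits
  H(B) = 0.8633 bits
  H(C) = 1.5850 bits

Ranking: C > A > B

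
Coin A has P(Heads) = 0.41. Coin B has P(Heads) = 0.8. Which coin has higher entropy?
A

For binary distributions, entropy is maximized at p=0.5 and decreases as p moves toward 0 or 1.

H(A) = H(0.41) = 0.9765 bits
H(B) = H(0.8) = 0.7219 bits

Distribution A (p=0.41) is closer to uniform (p=0.5), so it has higher entropy.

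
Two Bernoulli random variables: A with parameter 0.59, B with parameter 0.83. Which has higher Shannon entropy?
A

For binary distributions, entropy is maximized at p=0.5 and decreases as p moves toward 0 or 1.

H(A) = H(0.59) = 0.9765 bits
H(B) = H(0.83) = 0.6577 bits

Distribution A (p=0.59) is closer to uniform (p=0.5), so it has higher entropy.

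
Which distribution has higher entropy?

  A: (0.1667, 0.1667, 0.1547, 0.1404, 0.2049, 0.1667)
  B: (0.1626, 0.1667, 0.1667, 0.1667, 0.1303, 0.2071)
A

Both distributions are close to uniform, making this a harder comparison.

H(A) = 2.5753 bits
H(B) = 2.5721 bits

The distribution closer to uniform has higher entropy.
Answer: A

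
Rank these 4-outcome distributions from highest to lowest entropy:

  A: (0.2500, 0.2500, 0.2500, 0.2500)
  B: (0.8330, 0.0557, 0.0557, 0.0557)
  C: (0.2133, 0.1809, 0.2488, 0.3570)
A > C > B

Key insight: Entropy is maximized by uniform distributions and minimized by concentrated distributions.

- Uniform distributions have maximum entropy log₂(4) = 2.0000 bits
- The more "peaked" or concentrated a distribution, the lower its entropy

Entropies:
  H(A) = 2.0000 bits
  H(B) = 0.9155 bits
  H(C) = 1.9515 bits

Ranking: A > C > B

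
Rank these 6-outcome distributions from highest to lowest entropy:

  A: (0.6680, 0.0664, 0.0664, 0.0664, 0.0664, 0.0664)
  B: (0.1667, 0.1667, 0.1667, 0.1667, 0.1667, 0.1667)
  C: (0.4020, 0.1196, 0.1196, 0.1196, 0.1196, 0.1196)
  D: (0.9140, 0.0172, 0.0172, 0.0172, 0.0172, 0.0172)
B > C > A > D

Key insight: Entropy is maximized by uniform distributions and minimized by concentrated distributions.

Entropies:
  H(A) = 1.6878 bits
  H(B) = 2.5850 bits
  H(C) = 2.3606 bits
  H(D) = 0.6227 bits

Ranking: B > C > A > D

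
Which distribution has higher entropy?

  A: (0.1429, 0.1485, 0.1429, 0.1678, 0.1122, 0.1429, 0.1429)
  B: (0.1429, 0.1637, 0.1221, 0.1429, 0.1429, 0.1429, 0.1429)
B

Both distributions are close to uniform, making this a harder comparison.

H(A) = 2.7991 bits
H(B) = 2.8030 bits

The distribution closer to uniform has higher entropy.
Answer: B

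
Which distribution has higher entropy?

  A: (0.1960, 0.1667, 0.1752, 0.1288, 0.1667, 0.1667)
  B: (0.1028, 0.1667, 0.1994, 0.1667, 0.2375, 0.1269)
A

Both distributions are close to uniform, making this a harder comparison.

H(A) = 2.5744 bits
H(B) = 2.5335 bits

The distribution closer to uniform has higher entropy.
Answer: A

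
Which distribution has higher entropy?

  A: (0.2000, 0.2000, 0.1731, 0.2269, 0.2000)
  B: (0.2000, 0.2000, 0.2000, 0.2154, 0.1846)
B

Both distributions are close to uniform, making this a harder comparison.

H(A) = 2.3167 bits
H(B) = 2.3202 bits

The distribution closer to uniform has higher entropy.
Answer: B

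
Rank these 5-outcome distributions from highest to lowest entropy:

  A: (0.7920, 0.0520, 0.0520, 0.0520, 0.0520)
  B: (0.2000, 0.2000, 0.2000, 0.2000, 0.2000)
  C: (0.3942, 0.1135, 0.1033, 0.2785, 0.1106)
B > C > A

Key insight: Entropy is maximized by uniform distributions and minimized by concentrated distributions.

- Uniform distributions have maximum entropy log₂(5) = 2.3219 bits
- The more "peaked" or concentrated a distribution, the lower its entropy

Entropies:
  H(A) = 1.1536 bits
  H(B) = 2.3219 bits
  H(C) = 2.0889 bits

Ranking: B > C > A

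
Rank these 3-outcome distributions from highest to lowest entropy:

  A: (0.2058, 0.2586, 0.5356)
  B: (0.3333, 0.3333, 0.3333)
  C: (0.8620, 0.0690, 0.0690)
B > A > C

Key insight: Entropy is maximized by uniform distributions and minimized by concentrated distributions.

- Uniform distributions have maximum entropy log₂(3) = 1.5850 bits
- The more "peaked" or concentrated a distribution, the lower its entropy

Entropies:
  H(A) = 1.4564 bits
  H(B) = 1.5850 bits
  H(C) = 0.7170 bits

Ranking: B > A > C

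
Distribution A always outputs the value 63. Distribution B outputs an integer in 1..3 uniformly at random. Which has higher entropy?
B

A is deterministic, so H(A) = 0. B is uniform over 3 outcomes, so H(B) = log₂(3) = 1.585 bits. Any distribution with genuine randomness has higher entropy than a deterministic one.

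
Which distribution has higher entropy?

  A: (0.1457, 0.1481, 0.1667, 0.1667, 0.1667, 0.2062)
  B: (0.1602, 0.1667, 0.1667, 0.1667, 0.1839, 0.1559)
B

Both distributions are close to uniform, making this a harder comparison.

H(A) = 2.5751 bits
H(B) = 2.5830 bits

The distribution closer to uniform has higher entropy.
Answer: B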